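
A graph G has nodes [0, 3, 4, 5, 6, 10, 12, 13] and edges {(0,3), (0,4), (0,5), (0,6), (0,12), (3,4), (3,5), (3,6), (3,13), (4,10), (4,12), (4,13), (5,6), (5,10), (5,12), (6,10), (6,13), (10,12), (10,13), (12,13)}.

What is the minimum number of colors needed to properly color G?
χ(G) = 4

Clique number ω(G) = 4 (lower bound: χ ≥ ω).
The clique on [0, 3, 5, 6] has size 4, forcing χ ≥ 4, and the coloring below uses 4 colors, so χ(G) = 4.
A valid 4-coloring: color 1: [5, 13]; color 2: [3, 12]; color 3: [0, 10]; color 4: [4, 6].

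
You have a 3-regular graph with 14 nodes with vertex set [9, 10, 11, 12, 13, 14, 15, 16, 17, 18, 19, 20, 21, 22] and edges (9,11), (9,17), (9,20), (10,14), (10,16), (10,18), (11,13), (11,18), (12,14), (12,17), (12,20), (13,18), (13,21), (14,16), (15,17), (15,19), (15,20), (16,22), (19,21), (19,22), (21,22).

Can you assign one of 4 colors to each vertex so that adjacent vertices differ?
A valid 4-coloring: color 1: [11, 14, 17, 20, 21]; color 2: [9, 10, 12, 13, 15, 22]; color 3: [16, 18, 19].
(χ(G) = 3 ≤ 4.)

Yes, G is 4-colorable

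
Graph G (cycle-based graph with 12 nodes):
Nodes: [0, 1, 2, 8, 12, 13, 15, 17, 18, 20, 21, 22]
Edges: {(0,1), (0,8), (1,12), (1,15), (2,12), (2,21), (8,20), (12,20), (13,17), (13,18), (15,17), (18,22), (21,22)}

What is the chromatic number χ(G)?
χ(G) = 3

Clique number ω(G) = 2 (lower bound: χ ≥ ω).
Odd cycle [20, 8, 0, 1, 12] needs 3 colors (χ ≥ 3).
The coloring below uses 3 colors, so χ(G) = 3.
A valid 3-coloring: color 1: [8, 12, 15, 18, 21]; color 2: [1, 2, 17, 20, 22]; color 3: [0, 13].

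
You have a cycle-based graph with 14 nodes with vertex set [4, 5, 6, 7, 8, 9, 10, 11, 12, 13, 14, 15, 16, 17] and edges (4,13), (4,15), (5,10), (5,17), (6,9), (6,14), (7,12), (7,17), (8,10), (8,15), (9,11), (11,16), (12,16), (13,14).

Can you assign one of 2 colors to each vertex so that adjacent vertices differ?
A valid 2-coloring: color 1: [6, 10, 11, 12, 13, 15, 17]; color 2: [4, 5, 7, 8, 9, 14, 16].
(χ(G) = 2 ≤ 2.)

Yes, G is 2-colorable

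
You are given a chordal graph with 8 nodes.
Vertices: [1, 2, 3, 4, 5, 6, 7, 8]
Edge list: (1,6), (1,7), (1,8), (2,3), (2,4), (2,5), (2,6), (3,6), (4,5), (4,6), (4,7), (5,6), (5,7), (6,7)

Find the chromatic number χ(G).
Clique number ω(G) = 4 (lower bound: χ ≥ ω).
The clique on [2, 4, 5, 6] has size 4, forcing χ ≥ 4, and the coloring below uses 4 colors, so χ(G) = 4.
A valid 4-coloring: color 1: [6, 8]; color 2: [1, 3, 4]; color 3: [5]; color 4: [2, 7].

χ(G) = 4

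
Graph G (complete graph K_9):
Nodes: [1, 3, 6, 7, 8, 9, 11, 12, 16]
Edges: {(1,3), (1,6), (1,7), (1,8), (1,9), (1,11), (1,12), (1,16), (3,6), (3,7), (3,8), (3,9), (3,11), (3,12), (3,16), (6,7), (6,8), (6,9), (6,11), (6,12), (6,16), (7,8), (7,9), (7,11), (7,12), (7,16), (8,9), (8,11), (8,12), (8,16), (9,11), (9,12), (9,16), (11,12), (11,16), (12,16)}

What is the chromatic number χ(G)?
Clique number ω(G) = 9 (lower bound: χ ≥ ω).
The clique on [1, 3, 6, 7, 8, 9, 11, 12, 16] has size 9, forcing χ ≥ 9, and the coloring below uses 9 colors, so χ(G) = 9.
A valid 9-coloring: color 1: [3]; color 2: [6]; color 3: [7]; color 4: [1]; color 5: [12]; color 6: [16]; color 7: [8]; color 8: [11]; color 9: [9].

χ(G) = 9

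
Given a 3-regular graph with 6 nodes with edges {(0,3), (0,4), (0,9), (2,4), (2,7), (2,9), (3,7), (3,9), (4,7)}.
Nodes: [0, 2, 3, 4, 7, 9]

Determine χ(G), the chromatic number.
Clique number ω(G) = 3 (lower bound: χ ≥ ω).
The clique on [0, 3, 9] has size 3, forcing χ ≥ 3, and the coloring below uses 3 colors, so χ(G) = 3.
A valid 3-coloring: color 1: [0, 7]; color 2: [2, 3]; color 3: [4, 9].

χ(G) = 3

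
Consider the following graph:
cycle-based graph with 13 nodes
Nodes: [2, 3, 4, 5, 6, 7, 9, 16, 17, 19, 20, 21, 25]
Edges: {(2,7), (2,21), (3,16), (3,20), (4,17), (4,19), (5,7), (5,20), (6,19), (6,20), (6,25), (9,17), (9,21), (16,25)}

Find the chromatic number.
χ(G) = 3

Clique number ω(G) = 2 (lower bound: χ ≥ ω).
Odd cycle [20, 3, 16, 25, 6] needs 3 colors (χ ≥ 3).
The coloring below uses 3 colors, so χ(G) = 3.
A valid 3-coloring: color 1: [2, 3, 4, 5, 6, 9]; color 2: [7, 17, 19, 20, 21, 25]; color 3: [16].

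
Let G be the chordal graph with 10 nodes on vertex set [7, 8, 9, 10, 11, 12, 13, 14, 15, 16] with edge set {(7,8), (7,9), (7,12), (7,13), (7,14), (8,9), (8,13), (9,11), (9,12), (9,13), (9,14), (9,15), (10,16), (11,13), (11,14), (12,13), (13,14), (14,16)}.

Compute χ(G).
χ(G) = 4

Clique number ω(G) = 4 (lower bound: χ ≥ ω).
The clique on [9, 11, 13, 14] has size 4, forcing χ ≥ 4, and the coloring below uses 4 colors, so χ(G) = 4.
A valid 4-coloring: color 1: [9, 16]; color 2: [10, 13, 15]; color 3: [8, 12, 14]; color 4: [7, 11].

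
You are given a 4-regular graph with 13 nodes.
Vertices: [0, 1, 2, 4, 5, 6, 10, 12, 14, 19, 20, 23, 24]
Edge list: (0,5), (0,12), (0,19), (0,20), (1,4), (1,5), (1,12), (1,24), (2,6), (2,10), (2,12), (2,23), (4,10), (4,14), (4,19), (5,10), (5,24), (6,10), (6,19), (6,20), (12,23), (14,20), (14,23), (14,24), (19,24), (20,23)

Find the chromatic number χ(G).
χ(G) = 4

Clique number ω(G) = 3 (lower bound: χ ≥ ω).
Suppose a proper 3-coloring c exists. The clique [1, 5, 24] takes 3 distinct colors; by symmetry let c(1) = 1, c(5) = 2, c(24) = 3.
- Vertex 0: neighbors [5] already have colors [2]; try each remaining color.
- Case c(0) = 1:
  - Vertex 19: neighbors [0, 24] already have colors [1, 3] ⇒ c(19) = 2.
  - Vertex 4: neighbors [1, 19] already have colors [1, 2] ⇒ c(4) = 3.
  - Vertex 10: neighbors [5, 4] already have colors [2, 3] ⇒ c(10) = 1.
  - Vertex 6: neighbors [10, 19] already have colors [1, 2] ⇒ c(6) = 3.
  - Vertex 2: neighbors [10, 6] already have colors [1, 3] ⇒ c(2) = 2.
  - Vertex 20: neighbors [0, 6] already have colors [1, 3] ⇒ c(20) = 2.
  - Vertex 12: neighbors [0, 2] already have colors [1, 2] ⇒ c(12) = 3.
  - Vertex 14: neighbors [20, 4] already have colors [2, 3] ⇒ c(14) = 1.
  - Vertex 23: neighbors [14, 2, 12] already have colors [1, 2, 3] — all 3 colors blocked. Contradiction.
- Case c(0) = 3:
  - Vertex 12: neighbors [1, 0] already have colors [1, 3] ⇒ c(12) = 2.
  - Vertex 2: neighbors [12] already have colors [2]; try each remaining color.
  - Case c(2) = 1:
    - Vertex 10: neighbors [2, 5] already have colors [1, 2] ⇒ c(10) = 3.
    - Vertex 4: neighbors [1, 10] already have colors [1, 3] ⇒ c(4) = 2.
    - Vertex 6: neighbors [2, 10] already have colors [1, 3] ⇒ c(6) = 2.
    - Vertex 14: neighbors [4, 24] already have colors [2, 3] ⇒ c(14) = 1.
    - Vertex 20: neighbors [14, 6, 0] already have colors [1, 2, 3] — all 3 colors blocked. Contradiction.
  - Case c(2) = 3:
    - Vertex 10: neighbors [5, 2] already have colors [2, 3] ⇒ c(10) = 1.
    - Vertex 6: neighbors [10, 2] already have colors [1, 3] ⇒ c(6) = 2.
    - Vertex 20: neighbors [6, 0] already have colors [2, 3] ⇒ c(20) = 1.
    - Vertex 23: neighbors [20, 12, 2] already have colors [1, 2, 3] — all 3 colors blocked. Contradiction.
Every case ends in a contradiction, so G has no proper 3-coloring (χ ≥ 4).
The coloring below uses 4 colors, so χ(G) = 4.
A valid 4-coloring: color 1: [10, 12, 14, 19]; color 2: [0, 1, 6, 23]; color 3: [2, 4, 5, 20]; color 4: [24].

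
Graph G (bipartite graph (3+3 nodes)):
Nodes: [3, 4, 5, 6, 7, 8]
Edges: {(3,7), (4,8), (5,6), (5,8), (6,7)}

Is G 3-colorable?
A valid 3-coloring: color 1: [3, 6, 8]; color 2: [4, 5, 7].
(χ(G) = 2 ≤ 3.)

Yes, G is 3-colorable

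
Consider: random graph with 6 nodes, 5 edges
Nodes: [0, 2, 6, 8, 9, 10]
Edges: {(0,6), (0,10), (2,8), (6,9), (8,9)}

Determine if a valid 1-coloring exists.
No, G is not 1-colorable

Edge (0,10) forces its endpoints to differ, so 1 color is not enough.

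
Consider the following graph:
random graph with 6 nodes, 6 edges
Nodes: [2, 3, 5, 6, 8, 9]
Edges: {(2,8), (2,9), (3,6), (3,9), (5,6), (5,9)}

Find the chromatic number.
χ(G) = 2

Clique number ω(G) = 2 (lower bound: χ ≥ ω).
The graph is bipartite (no odd cycle), so 2 colors suffice: χ(G) = 2.
A valid 2-coloring: color 1: [6, 8, 9]; color 2: [2, 3, 5].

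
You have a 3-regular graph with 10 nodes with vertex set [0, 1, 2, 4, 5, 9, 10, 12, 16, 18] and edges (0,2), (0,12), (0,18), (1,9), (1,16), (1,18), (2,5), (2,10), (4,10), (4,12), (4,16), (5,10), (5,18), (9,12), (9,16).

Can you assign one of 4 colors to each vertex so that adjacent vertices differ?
Yes, G is 4-colorable

A valid 4-coloring: color 1: [1, 5, 12]; color 2: [0, 4, 9]; color 3: [10, 16, 18]; color 4: [2].
(χ(G) = 3 ≤ 4.)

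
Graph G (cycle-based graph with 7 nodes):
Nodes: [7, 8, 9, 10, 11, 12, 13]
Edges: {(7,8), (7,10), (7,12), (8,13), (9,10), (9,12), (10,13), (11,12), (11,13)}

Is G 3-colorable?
Yes, G is 3-colorable

A valid 3-coloring: color 1: [7, 9, 13]; color 2: [8, 10, 12]; color 3: [11].
(χ(G) = 3 ≤ 3.)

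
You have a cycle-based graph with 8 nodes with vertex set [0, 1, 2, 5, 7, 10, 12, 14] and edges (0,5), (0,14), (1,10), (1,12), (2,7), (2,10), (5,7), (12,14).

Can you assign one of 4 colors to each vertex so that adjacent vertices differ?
A valid 4-coloring: color 1: [0, 7, 10, 12]; color 2: [1, 2, 5, 14].
(χ(G) = 2 ≤ 4.)

Yes, G is 4-colorable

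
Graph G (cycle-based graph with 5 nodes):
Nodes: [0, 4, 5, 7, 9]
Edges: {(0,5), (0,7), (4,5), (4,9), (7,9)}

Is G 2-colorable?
No, G is not 2-colorable

Odd cycle [0, 5, 4, 9, 7] needs 3 colors (χ ≥ 3).
Hence χ(G) ≥ 3 > 2, so no proper 2-coloring exists.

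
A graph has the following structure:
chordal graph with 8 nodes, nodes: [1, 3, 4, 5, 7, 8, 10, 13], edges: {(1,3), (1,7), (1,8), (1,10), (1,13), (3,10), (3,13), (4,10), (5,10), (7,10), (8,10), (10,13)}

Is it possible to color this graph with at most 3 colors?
The clique on vertices [1, 3, 10, 13] has size 4 > 3, so it alone needs 4 colors.

No, G is not 3-colorable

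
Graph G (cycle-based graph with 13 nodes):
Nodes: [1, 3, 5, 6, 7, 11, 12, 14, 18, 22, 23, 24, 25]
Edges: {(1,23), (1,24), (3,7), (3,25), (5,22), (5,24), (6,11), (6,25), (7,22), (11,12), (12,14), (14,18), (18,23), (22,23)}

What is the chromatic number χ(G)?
Clique number ω(G) = 2 (lower bound: χ ≥ ω).
Odd cycle [5, 24, 1, 23, 22] needs 3 colors (χ ≥ 3).
The coloring below uses 3 colors, so χ(G) = 3.
A valid 3-coloring: color 1: [3, 6, 12, 18, 22, 24]; color 2: [5, 7, 11, 14, 23, 25]; color 3: [1].

χ(G) = 3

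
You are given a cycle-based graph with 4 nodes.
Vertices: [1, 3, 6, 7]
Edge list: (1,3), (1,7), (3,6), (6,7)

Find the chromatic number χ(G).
χ(G) = 2

Clique number ω(G) = 2 (lower bound: χ ≥ ω).
The graph is bipartite (no odd cycle), so 2 colors suffice: χ(G) = 2.
A valid 2-coloring: color 1: [3, 7]; color 2: [1, 6].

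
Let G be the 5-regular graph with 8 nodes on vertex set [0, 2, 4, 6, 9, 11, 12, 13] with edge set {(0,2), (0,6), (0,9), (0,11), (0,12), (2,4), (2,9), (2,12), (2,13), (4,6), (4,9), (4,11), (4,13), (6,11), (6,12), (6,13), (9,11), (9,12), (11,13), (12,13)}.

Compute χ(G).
Clique number ω(G) = 4 (lower bound: χ ≥ ω).
The clique on [0, 2, 9, 12] has size 4, forcing χ ≥ 4, and the coloring below uses 4 colors, so χ(G) = 4.
A valid 4-coloring: color 1: [2, 6]; color 2: [0, 4]; color 3: [11, 12]; color 4: [9, 13].

χ(G) = 4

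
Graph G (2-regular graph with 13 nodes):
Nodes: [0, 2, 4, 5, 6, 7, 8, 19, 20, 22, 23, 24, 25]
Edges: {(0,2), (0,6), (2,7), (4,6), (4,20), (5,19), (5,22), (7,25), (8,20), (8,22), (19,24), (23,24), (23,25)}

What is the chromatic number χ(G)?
Clique number ω(G) = 2 (lower bound: χ ≥ ω).
Odd cycle [5, 19, 24, 23, 25, 7, 2, 0, 6, 4, 20, 8, 22] needs 3 colors (χ ≥ 3).
The coloring below uses 3 colors, so χ(G) = 3.
A valid 3-coloring: color 1: [2, 4, 5, 8, 24, 25]; color 2: [0, 7, 19, 20, 22, 23]; color 3: [6].

χ(G) = 3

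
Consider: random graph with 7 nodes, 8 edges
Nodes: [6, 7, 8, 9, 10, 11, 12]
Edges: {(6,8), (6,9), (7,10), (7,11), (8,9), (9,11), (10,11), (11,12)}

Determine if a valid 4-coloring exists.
Yes, G is 4-colorable

A valid 4-coloring: color 1: [8, 11]; color 2: [7, 9, 12]; color 3: [6, 10].
(χ(G) = 3 ≤ 4.)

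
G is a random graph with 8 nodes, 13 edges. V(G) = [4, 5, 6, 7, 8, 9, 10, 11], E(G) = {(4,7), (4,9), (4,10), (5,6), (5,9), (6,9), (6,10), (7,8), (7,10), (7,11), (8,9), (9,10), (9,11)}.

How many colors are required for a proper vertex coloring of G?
χ(G) = 3

Clique number ω(G) = 3 (lower bound: χ ≥ ω).
The clique on [4, 9, 10] has size 3, forcing χ ≥ 3, and the coloring below uses 3 colors, so χ(G) = 3.
A valid 3-coloring: color 1: [7, 9]; color 2: [5, 8, 10, 11]; color 3: [4, 6].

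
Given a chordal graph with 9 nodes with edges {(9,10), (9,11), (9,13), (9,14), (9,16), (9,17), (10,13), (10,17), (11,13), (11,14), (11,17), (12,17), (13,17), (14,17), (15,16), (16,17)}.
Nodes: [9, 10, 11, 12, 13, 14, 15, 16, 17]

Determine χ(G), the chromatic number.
χ(G) = 4

Clique number ω(G) = 4 (lower bound: χ ≥ ω).
The clique on [9, 10, 13, 17] has size 4, forcing χ ≥ 4, and the coloring below uses 4 colors, so χ(G) = 4.
A valid 4-coloring: color 1: [15, 17]; color 2: [9, 12]; color 3: [13, 14, 16]; color 4: [10, 11].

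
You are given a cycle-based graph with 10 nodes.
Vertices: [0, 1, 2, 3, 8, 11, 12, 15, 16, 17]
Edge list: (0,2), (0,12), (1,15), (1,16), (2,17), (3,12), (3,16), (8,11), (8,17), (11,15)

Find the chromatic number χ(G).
χ(G) = 2

Clique number ω(G) = 2 (lower bound: χ ≥ ω).
The graph is bipartite (no odd cycle), so 2 colors suffice: χ(G) = 2.
A valid 2-coloring: color 1: [0, 1, 3, 11, 17]; color 2: [2, 8, 12, 15, 16].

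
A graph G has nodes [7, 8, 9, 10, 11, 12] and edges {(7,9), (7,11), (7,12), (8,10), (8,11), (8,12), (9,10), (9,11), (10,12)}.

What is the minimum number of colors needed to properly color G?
Clique number ω(G) = 3 (lower bound: χ ≥ ω).
The clique on [8, 10, 12] has size 3, forcing χ ≥ 3, and the coloring below uses 3 colors, so χ(G) = 3.
A valid 3-coloring: color 1: [9, 12]; color 2: [10, 11]; color 3: [7, 8].

χ(G) = 3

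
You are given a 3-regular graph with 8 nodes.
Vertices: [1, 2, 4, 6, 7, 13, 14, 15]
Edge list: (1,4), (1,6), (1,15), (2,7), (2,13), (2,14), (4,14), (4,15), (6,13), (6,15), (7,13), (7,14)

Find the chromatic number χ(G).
Clique number ω(G) = 3 (lower bound: χ ≥ ω).
The clique on [1, 4, 15] has size 3, forcing χ ≥ 3, and the coloring below uses 3 colors, so χ(G) = 3.
A valid 3-coloring: color 1: [1, 13, 14]; color 2: [4, 6, 7]; color 3: [2, 15].

χ(G) = 3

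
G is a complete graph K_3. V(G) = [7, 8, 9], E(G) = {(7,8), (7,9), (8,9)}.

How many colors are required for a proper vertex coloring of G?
χ(G) = 3

Clique number ω(G) = 3 (lower bound: χ ≥ ω).
The clique on [7, 8, 9] has size 3, forcing χ ≥ 3, and the coloring below uses 3 colors, so χ(G) = 3.
A valid 3-coloring: color 1: [7]; color 2: [8]; color 3: [9].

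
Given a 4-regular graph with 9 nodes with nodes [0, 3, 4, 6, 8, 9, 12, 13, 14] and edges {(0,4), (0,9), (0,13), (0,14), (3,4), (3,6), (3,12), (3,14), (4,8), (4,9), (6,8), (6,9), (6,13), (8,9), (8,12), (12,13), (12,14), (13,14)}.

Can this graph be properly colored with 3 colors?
Suppose a proper 3-coloring c exists. The clique [0, 4, 9] takes 3 distinct colors; by symmetry let c(0) = 1, c(4) = 2, c(9) = 3.
- Vertex 8: neighbors [4, 9] already have colors [2, 3] ⇒ c(8) = 1.
- Vertex 6: neighbors [8, 9] already have colors [1, 3] ⇒ c(6) = 2.
- Vertex 13: neighbors [0, 6] already have colors [1, 2] ⇒ c(13) = 3.
- Vertex 12: neighbors [8, 13] already have colors [1, 3] ⇒ c(12) = 2.
- Vertex 14: neighbors [0, 12, 13] already have colors [1, 2, 3] — all 3 colors blocked. Contradiction.
The forced assignments end in a contradiction, so G has no proper 3-coloring (χ ≥ 4).

No, G is not 3-colorable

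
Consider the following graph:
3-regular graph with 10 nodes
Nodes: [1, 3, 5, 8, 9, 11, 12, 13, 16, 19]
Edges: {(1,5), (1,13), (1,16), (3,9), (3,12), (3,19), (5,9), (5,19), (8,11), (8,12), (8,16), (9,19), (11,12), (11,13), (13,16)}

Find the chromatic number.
Clique number ω(G) = 3 (lower bound: χ ≥ ω).
The clique on [1, 13, 16] has size 3, forcing χ ≥ 3, and the coloring below uses 3 colors, so χ(G) = 3.
A valid 3-coloring: color 1: [3, 5, 8, 13]; color 2: [9, 12, 16]; color 3: [1, 11, 19].

χ(G) = 3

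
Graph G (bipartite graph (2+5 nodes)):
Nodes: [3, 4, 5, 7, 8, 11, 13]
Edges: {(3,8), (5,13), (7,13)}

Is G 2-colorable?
A valid 2-coloring: color 1: [4, 8, 11, 13]; color 2: [3, 5, 7].
(χ(G) = 2 ≤ 2.)

Yes, G is 2-colorable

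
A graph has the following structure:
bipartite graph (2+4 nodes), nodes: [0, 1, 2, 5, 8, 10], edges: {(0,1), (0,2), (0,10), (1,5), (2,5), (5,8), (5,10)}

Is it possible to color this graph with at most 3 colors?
A valid 3-coloring: color 1: [0, 5]; color 2: [1, 2, 8, 10].
(χ(G) = 2 ≤ 3.)

Yes, G is 3-colorable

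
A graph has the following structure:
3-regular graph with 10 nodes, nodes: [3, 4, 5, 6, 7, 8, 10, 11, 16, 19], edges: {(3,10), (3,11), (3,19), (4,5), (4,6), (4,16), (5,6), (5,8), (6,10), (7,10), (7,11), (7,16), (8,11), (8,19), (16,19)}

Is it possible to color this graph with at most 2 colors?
The clique on vertices [4, 5, 6] has size 3 > 2, so it alone needs 3 colors.

No, G is not 2-colorable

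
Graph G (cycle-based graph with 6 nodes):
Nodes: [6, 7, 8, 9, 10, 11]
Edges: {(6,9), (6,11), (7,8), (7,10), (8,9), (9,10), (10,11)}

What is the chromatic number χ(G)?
χ(G) = 2

Clique number ω(G) = 2 (lower bound: χ ≥ ω).
The graph is bipartite (no odd cycle), so 2 colors suffice: χ(G) = 2.
A valid 2-coloring: color 1: [7, 9, 11]; color 2: [6, 8, 10].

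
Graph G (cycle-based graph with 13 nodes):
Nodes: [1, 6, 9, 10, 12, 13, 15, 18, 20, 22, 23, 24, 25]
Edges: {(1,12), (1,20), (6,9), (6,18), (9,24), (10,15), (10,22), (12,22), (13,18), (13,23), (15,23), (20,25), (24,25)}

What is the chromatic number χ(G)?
Clique number ω(G) = 2 (lower bound: χ ≥ ω).
Odd cycle [6, 9, 24, 25, 20, 1, 12, 22, 10, 15, 23, 13, 18] needs 3 colors (χ ≥ 3).
The coloring below uses 3 colors, so χ(G) = 3.
A valid 3-coloring: color 1: [6, 10, 12, 13, 20, 24]; color 2: [1, 9, 15, 18, 22, 25]; color 3: [23].

χ(G) = 3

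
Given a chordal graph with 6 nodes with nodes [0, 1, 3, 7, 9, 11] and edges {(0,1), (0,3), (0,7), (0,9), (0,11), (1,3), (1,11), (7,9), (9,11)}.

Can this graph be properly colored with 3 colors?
A valid 3-coloring: color 1: [0]; color 2: [1, 9]; color 3: [3, 7, 11].
(χ(G) = 3 ≤ 3.)

Yes, G is 3-colorable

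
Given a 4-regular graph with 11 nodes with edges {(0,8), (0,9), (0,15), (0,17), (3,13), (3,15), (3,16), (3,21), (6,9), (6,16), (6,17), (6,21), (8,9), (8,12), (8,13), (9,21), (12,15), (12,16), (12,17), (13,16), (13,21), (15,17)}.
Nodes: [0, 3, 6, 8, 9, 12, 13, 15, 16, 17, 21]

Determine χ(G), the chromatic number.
Clique number ω(G) = 3 (lower bound: χ ≥ ω).
The clique on [0, 8, 9] has size 3, forcing χ ≥ 3, and the coloring below uses 3 colors, so χ(G) = 3.
A valid 3-coloring: color 1: [9, 13, 17]; color 2: [8, 15, 16, 21]; color 3: [0, 3, 6, 12].

χ(G) = 3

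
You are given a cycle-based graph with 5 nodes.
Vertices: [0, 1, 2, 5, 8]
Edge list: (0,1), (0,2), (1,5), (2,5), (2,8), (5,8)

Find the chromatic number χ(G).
Clique number ω(G) = 3 (lower bound: χ ≥ ω).
The clique on [2, 5, 8] has size 3, forcing χ ≥ 3, and the coloring below uses 3 colors, so χ(G) = 3.
A valid 3-coloring: color 1: [0, 5]; color 2: [1, 2]; color 3: [8].

χ(G) = 3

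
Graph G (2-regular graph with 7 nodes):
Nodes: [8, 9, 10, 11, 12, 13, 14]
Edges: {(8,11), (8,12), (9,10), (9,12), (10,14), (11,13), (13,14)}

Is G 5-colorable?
Yes, G is 5-colorable

A valid 5-coloring: color 1: [10, 12, 13]; color 2: [8, 9, 14]; color 3: [11].
(χ(G) = 3 ≤ 5.)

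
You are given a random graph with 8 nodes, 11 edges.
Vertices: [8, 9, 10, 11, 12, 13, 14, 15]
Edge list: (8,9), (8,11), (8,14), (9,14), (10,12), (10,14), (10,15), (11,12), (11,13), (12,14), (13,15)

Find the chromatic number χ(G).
Clique number ω(G) = 3 (lower bound: χ ≥ ω).
The clique on [8, 9, 14] has size 3, forcing χ ≥ 3, and the coloring below uses 3 colors, so χ(G) = 3.
A valid 3-coloring: color 1: [11, 14, 15]; color 2: [9, 12, 13]; color 3: [8, 10].

χ(G) = 3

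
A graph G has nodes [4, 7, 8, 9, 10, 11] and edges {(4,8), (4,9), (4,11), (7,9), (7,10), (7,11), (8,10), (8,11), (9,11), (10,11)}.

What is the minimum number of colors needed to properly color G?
Clique number ω(G) = 3 (lower bound: χ ≥ ω).
Odd cycle [10, 7, 9, 4, 8] needs 3 colors (χ ≥ 3).
Vertex 11 is adjacent to every vertex of [4, 7, 8, 9, 10], which already need 3 colors among themselves, so 11 needs a new color (χ ≥ 4).
The coloring below uses 4 colors, so χ(G) = 4.
A valid 4-coloring: color 1: [11]; color 2: [4, 10]; color 3: [7, 8]; color 4: [9].

χ(G) = 4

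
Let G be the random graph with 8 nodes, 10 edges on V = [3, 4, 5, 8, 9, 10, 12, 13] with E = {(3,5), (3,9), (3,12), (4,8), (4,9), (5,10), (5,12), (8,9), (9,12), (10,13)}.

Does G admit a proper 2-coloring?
No, G is not 2-colorable

The clique on vertices [4, 8, 9] has size 3 > 2, so it alone needs 3 colors.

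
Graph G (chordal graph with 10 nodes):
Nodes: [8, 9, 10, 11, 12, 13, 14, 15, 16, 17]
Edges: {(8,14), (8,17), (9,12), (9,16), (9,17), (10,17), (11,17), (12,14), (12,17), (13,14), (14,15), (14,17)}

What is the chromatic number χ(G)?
Clique number ω(G) = 3 (lower bound: χ ≥ ω).
The clique on [8, 14, 17] has size 3, forcing χ ≥ 3, and the coloring below uses 3 colors, so χ(G) = 3.
A valid 3-coloring: color 1: [13, 15, 16, 17]; color 2: [9, 10, 11, 14]; color 3: [8, 12].

χ(G) = 3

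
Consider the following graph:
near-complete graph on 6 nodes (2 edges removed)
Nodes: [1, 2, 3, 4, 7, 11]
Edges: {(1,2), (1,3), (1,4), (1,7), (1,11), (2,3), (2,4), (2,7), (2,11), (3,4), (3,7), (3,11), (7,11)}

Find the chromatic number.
Clique number ω(G) = 5 (lower bound: χ ≥ ω).
The clique on [1, 2, 3, 7, 11] has size 5, forcing χ ≥ 5, and the coloring below uses 5 colors, so χ(G) = 5.
A valid 5-coloring: color 1: [1]; color 2: [3]; color 3: [2]; color 4: [4, 7]; color 5: [11].

χ(G) = 5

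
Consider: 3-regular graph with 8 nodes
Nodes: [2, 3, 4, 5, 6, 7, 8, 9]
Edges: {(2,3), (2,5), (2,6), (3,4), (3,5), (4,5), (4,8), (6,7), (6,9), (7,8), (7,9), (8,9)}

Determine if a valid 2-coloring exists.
The clique on vertices [2, 3, 5] has size 3 > 2, so it alone needs 3 colors.

No, G is not 2-colorable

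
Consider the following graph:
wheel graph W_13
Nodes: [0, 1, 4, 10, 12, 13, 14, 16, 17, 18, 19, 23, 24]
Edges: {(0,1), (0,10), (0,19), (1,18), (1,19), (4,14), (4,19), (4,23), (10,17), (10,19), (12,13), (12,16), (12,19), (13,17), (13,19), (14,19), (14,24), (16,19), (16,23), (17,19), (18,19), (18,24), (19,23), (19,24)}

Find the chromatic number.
Clique number ω(G) = 3 (lower bound: χ ≥ ω).
The clique on [0, 1, 19] has size 3, forcing χ ≥ 3, and the coloring below uses 3 colors, so χ(G) = 3.
A valid 3-coloring: color 1: [19]; color 2: [1, 4, 10, 13, 16, 24]; color 3: [0, 12, 14, 17, 18, 23].

χ(G) = 3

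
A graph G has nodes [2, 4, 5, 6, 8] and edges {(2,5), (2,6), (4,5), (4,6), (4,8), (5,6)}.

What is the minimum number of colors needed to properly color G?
χ(G) = 3

Clique number ω(G) = 3 (lower bound: χ ≥ ω).
The clique on [2, 5, 6] has size 3, forcing χ ≥ 3, and the coloring below uses 3 colors, so χ(G) = 3.
A valid 3-coloring: color 1: [2, 4]; color 2: [5, 8]; color 3: [6].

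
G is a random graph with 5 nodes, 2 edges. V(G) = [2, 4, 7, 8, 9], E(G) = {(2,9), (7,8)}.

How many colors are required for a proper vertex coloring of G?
χ(G) = 2

Clique number ω(G) = 2 (lower bound: χ ≥ ω).
The graph is bipartite (no odd cycle), so 2 colors suffice: χ(G) = 2.
A valid 2-coloring: color 1: [4, 8, 9]; color 2: [2, 7].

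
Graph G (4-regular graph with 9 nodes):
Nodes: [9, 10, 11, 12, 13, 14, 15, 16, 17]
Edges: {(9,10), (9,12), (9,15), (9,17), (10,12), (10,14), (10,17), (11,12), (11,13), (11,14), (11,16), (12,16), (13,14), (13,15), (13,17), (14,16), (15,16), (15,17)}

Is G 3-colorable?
Yes, G is 3-colorable

A valid 3-coloring: color 1: [9, 13, 16]; color 2: [12, 14, 17]; color 3: [10, 11, 15].
(χ(G) = 3 ≤ 3.)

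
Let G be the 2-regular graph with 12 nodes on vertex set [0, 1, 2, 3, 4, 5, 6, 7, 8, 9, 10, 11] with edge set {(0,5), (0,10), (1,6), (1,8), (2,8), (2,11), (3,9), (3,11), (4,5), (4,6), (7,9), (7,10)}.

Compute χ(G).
χ(G) = 2

Clique number ω(G) = 2 (lower bound: χ ≥ ω).
The graph is bipartite (no odd cycle), so 2 colors suffice: χ(G) = 2.
A valid 2-coloring: color 1: [5, 6, 8, 9, 10, 11]; color 2: [0, 1, 2, 3, 4, 7].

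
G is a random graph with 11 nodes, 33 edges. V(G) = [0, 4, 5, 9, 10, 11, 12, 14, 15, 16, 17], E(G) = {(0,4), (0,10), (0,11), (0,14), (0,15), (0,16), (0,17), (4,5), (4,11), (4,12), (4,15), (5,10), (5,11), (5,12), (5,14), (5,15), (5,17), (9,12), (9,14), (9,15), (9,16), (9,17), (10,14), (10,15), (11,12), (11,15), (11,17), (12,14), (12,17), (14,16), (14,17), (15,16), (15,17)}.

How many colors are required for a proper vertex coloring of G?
χ(G) = 4

Clique number ω(G) = 4 (lower bound: χ ≥ ω).
The clique on [9, 12, 14, 17] has size 4, forcing χ ≥ 4, and the coloring below uses 4 colors, so χ(G) = 4.
A valid 4-coloring: color 1: [12, 15]; color 2: [4, 10, 16, 17]; color 3: [0, 5, 9]; color 4: [11, 14].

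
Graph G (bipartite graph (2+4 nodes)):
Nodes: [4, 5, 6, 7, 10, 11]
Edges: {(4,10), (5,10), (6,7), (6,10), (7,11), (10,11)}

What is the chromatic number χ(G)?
Clique number ω(G) = 2 (lower bound: χ ≥ ω).
The graph is bipartite (no odd cycle), so 2 colors suffice: χ(G) = 2.
A valid 2-coloring: color 1: [7, 10]; color 2: [4, 5, 6, 11].

χ(G) = 2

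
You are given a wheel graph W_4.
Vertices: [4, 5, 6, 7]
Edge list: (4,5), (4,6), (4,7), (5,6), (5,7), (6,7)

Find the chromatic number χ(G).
χ(G) = 4

Clique number ω(G) = 4 (lower bound: χ ≥ ω).
The clique on [4, 5, 6, 7] has size 4, forcing χ ≥ 4, and the coloring below uses 4 colors, so χ(G) = 4.
A valid 4-coloring: color 1: [6]; color 2: [7]; color 3: [4]; color 4: [5].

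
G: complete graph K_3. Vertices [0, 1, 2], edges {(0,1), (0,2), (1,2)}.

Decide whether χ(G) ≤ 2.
No, G is not 2-colorable

The clique on vertices [0, 1, 2] has size 3 > 2, so it alone needs 3 colors.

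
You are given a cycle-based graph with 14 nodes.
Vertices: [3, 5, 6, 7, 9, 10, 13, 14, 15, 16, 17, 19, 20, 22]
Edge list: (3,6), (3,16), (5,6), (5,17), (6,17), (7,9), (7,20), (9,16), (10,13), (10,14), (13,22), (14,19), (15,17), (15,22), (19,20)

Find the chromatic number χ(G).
Clique number ω(G) = 3 (lower bound: χ ≥ ω).
The clique on [5, 6, 17] has size 3, forcing χ ≥ 3, and the coloring below uses 3 colors, so χ(G) = 3.
A valid 3-coloring: color 1: [6, 7, 13, 14, 15, 16]; color 2: [3, 9, 10, 17, 19, 22]; color 3: [5, 20].

χ(G) = 3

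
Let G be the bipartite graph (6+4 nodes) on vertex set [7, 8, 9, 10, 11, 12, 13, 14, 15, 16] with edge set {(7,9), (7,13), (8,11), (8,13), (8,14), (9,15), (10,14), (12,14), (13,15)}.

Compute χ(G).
χ(G) = 2

Clique number ω(G) = 2 (lower bound: χ ≥ ω).
The graph is bipartite (no odd cycle), so 2 colors suffice: χ(G) = 2.
A valid 2-coloring: color 1: [7, 8, 10, 12, 15, 16]; color 2: [9, 11, 13, 14].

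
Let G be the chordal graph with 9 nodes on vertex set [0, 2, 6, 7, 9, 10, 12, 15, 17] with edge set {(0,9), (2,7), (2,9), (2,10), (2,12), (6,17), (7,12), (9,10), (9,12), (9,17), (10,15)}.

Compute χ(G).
Clique number ω(G) = 3 (lower bound: χ ≥ ω).
The clique on [2, 9, 10] has size 3, forcing χ ≥ 3, and the coloring below uses 3 colors, so χ(G) = 3.
A valid 3-coloring: color 1: [6, 7, 9, 15]; color 2: [0, 2, 17]; color 3: [10, 12].

χ(G) = 3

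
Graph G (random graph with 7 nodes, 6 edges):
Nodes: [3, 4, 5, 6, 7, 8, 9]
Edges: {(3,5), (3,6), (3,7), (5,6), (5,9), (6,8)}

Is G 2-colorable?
The clique on vertices [3, 5, 6] has size 3 > 2, so it alone needs 3 colors.

No, G is not 2-colorable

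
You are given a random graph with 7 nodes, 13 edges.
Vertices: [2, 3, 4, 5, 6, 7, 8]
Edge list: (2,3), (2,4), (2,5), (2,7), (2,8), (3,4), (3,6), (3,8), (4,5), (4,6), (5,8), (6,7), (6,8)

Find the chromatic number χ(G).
Clique number ω(G) = 3 (lower bound: χ ≥ ω).
The clique on [2, 3, 8] has size 3, forcing χ ≥ 3, and the coloring below uses 3 colors, so χ(G) = 3.
A valid 3-coloring: color 1: [2, 6]; color 2: [4, 7, 8]; color 3: [3, 5].

χ(G) = 3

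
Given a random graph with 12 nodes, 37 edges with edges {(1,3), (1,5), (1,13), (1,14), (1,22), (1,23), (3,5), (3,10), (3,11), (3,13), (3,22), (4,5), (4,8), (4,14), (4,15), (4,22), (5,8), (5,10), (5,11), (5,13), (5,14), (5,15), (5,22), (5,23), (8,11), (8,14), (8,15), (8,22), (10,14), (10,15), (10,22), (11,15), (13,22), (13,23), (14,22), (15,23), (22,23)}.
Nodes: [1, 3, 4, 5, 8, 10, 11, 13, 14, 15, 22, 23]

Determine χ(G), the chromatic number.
χ(G) = 5

Clique number ω(G) = 5 (lower bound: χ ≥ ω).
The clique on [4, 5, 8, 14, 22] has size 5, forcing χ ≥ 5, and the coloring below uses 5 colors, so χ(G) = 5.
A valid 5-coloring: color 1: [5]; color 2: [15, 22]; color 3: [1, 8, 10]; color 4: [3, 14, 23]; color 5: [4, 11, 13].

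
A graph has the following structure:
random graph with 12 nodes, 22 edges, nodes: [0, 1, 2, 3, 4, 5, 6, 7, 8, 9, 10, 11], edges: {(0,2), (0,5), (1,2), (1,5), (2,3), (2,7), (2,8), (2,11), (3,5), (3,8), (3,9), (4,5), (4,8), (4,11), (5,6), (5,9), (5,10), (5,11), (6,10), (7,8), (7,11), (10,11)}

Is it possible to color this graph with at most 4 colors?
A valid 4-coloring: color 1: [2, 5]; color 2: [0, 1, 6, 8, 9, 11]; color 3: [3, 4, 7, 10].
(χ(G) = 3 ≤ 4.)

Yes, G is 4-colorable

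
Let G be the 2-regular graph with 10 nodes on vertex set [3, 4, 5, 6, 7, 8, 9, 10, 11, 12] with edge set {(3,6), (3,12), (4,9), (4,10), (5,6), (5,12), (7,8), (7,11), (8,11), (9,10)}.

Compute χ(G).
χ(G) = 3

Clique number ω(G) = 3 (lower bound: χ ≥ ω).
The clique on [4, 9, 10] has size 3, forcing χ ≥ 3, and the coloring below uses 3 colors, so χ(G) = 3.
A valid 3-coloring: color 1: [6, 8, 9, 12]; color 2: [3, 4, 5, 11]; color 3: [7, 10].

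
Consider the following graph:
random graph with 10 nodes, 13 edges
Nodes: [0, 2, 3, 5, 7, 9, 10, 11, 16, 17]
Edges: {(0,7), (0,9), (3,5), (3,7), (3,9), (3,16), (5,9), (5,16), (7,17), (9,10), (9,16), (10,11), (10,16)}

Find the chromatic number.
Clique number ω(G) = 4 (lower bound: χ ≥ ω).
The clique on [3, 5, 9, 16] has size 4, forcing χ ≥ 4, and the coloring below uses 4 colors, so χ(G) = 4.
A valid 4-coloring: color 1: [2, 7, 9, 11]; color 2: [0, 16, 17]; color 3: [3, 10]; color 4: [5].

χ(G) = 4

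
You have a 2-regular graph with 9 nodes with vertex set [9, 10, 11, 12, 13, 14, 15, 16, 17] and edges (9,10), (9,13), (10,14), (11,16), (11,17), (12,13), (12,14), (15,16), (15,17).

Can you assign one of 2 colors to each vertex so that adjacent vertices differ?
Odd cycle [9, 10, 14, 12, 13] needs 3 colors (χ ≥ 3).
Hence χ(G) ≥ 3 > 2, so no proper 2-coloring exists.

No, G is not 2-colorable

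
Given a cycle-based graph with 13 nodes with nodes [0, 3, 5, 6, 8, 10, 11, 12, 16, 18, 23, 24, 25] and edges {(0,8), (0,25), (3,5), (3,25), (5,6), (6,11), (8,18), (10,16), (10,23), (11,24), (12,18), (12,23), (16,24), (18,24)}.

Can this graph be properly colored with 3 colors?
A valid 3-coloring: color 1: [0, 3, 6, 10, 12, 24]; color 2: [5, 11, 16, 18, 23, 25]; color 3: [8].
(χ(G) = 3 ≤ 3.)

Yes, G is 3-colorable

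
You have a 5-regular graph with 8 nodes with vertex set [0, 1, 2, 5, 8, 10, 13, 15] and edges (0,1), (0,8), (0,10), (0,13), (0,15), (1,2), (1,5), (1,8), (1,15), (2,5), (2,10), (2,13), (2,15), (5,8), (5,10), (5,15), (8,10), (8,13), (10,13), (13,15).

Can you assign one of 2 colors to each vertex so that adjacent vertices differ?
No, G is not 2-colorable

The clique on vertices [0, 8, 10, 13] has size 4 > 2, so it alone needs 4 colors.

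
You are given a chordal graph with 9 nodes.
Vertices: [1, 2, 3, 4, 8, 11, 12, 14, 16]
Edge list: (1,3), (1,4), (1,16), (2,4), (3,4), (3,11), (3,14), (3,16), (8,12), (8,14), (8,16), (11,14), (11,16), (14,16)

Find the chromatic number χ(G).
Clique number ω(G) = 4 (lower bound: χ ≥ ω).
The clique on [3, 11, 14, 16] has size 4, forcing χ ≥ 4, and the coloring below uses 4 colors, so χ(G) = 4.
A valid 4-coloring: color 1: [4, 12, 16]; color 2: [2, 3, 8]; color 3: [1, 14]; color 4: [11].

χ(G) = 4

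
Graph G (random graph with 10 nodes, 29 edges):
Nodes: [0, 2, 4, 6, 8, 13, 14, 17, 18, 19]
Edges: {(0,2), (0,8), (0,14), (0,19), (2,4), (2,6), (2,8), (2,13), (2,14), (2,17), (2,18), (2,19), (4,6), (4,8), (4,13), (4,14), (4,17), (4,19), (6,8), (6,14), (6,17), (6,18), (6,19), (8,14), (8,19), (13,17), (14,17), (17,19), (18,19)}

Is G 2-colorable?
The clique on vertices [2, 4, 6, 8, 19] has size 5 > 2, so it alone needs 5 colors.

No, G is not 2-colorable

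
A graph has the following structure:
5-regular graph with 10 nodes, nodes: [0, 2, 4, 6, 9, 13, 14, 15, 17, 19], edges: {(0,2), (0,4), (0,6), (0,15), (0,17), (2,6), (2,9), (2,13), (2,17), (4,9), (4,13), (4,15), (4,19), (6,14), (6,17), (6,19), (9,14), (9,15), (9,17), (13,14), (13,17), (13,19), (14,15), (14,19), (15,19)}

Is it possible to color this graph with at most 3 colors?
No, G is not 3-colorable

The clique on vertices [0, 2, 6, 17] has size 4 > 3, so it alone needs 4 colors.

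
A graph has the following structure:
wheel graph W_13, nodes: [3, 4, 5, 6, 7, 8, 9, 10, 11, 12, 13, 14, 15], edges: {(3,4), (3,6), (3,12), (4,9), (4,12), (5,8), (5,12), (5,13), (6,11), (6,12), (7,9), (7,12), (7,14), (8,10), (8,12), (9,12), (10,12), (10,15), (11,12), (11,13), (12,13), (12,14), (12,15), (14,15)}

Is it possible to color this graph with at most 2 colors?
No, G is not 2-colorable

The clique on vertices [3, 4, 12] has size 3 > 2, so it alone needs 3 colors.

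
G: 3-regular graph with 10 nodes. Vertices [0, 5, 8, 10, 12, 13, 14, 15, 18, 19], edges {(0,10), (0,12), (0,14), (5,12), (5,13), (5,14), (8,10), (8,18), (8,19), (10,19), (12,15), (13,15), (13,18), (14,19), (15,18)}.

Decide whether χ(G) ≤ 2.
The clique on vertices [8, 10, 19] has size 3 > 2, so it alone needs 3 colors.

No, G is not 2-colorable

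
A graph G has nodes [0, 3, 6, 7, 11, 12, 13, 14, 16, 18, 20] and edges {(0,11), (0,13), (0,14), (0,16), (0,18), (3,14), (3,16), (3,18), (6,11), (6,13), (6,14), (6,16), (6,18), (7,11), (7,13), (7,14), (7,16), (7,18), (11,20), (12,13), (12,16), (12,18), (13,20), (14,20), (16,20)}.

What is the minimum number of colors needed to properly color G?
χ(G) = 2

Clique number ω(G) = 2 (lower bound: χ ≥ ω).
The graph is bipartite (no odd cycle), so 2 colors suffice: χ(G) = 2.
A valid 2-coloring: color 1: [11, 13, 14, 16, 18]; color 2: [0, 3, 6, 7, 12, 20].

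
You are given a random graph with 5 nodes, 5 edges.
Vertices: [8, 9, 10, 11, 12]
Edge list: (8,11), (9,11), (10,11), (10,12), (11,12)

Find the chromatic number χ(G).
χ(G) = 3

Clique number ω(G) = 3 (lower bound: χ ≥ ω).
The clique on [10, 11, 12] has size 3, forcing χ ≥ 3, and the coloring below uses 3 colors, so χ(G) = 3.
A valid 3-coloring: color 1: [11]; color 2: [8, 9, 12]; color 3: [10].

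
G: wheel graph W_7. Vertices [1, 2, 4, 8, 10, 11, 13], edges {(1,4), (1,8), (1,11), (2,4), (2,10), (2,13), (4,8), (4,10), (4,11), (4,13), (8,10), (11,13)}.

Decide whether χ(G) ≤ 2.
The clique on vertices [1, 4, 8] has size 3 > 2, so it alone needs 3 colors.

No, G is not 2-colorable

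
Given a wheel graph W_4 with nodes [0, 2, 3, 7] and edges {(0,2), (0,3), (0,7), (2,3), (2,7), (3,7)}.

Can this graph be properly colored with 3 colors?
The clique on vertices [0, 2, 3, 7] has size 4 > 3, so it alone needs 4 colors.

No, G is not 3-colorable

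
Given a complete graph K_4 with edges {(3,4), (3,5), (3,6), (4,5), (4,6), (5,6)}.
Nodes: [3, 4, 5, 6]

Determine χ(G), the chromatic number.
χ(G) = 4

Clique number ω(G) = 4 (lower bound: χ ≥ ω).
The clique on [3, 4, 5, 6] has size 4, forcing χ ≥ 4, and the coloring below uses 4 colors, so χ(G) = 4.
A valid 4-coloring: color 1: [4]; color 2: [5]; color 3: [3]; color 4: [6].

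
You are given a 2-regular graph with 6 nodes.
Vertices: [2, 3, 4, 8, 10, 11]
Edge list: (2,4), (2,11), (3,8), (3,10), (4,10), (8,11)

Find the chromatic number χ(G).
χ(G) = 2

Clique number ω(G) = 2 (lower bound: χ ≥ ω).
The graph is bipartite (no odd cycle), so 2 colors suffice: χ(G) = 2.
A valid 2-coloring: color 1: [3, 4, 11]; color 2: [2, 8, 10].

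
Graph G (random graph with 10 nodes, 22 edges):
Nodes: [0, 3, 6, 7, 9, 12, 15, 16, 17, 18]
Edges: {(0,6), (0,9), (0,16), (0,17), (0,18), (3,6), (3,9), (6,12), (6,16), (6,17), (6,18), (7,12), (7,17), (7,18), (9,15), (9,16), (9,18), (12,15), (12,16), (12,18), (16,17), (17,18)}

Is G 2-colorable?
The clique on vertices [0, 6, 16, 17] has size 4 > 2, so it alone needs 4 colors.

No, G is not 2-colorable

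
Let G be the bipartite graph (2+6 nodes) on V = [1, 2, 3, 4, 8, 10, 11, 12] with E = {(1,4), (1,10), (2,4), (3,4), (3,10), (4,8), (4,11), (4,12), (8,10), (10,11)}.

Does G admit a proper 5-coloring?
A valid 5-coloring: color 1: [4, 10]; color 2: [1, 2, 3, 8, 11, 12].
(χ(G) = 2 ≤ 5.)

Yes, G is 5-colorable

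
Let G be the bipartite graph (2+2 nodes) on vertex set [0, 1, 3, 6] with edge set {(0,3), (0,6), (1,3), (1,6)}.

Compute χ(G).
χ(G) = 2

Clique number ω(G) = 2 (lower bound: χ ≥ ω).
The graph is bipartite (no odd cycle), so 2 colors suffice: χ(G) = 2.
A valid 2-coloring: color 1: [0, 1]; color 2: [3, 6].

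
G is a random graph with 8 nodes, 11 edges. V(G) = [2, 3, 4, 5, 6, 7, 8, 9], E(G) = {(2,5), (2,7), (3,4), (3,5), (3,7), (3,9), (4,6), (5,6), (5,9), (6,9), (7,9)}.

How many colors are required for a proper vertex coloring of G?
Clique number ω(G) = 3 (lower bound: χ ≥ ω).
The clique on [3, 5, 9] has size 3, forcing χ ≥ 3, and the coloring below uses 3 colors, so χ(G) = 3.
A valid 3-coloring: color 1: [2, 4, 8, 9]; color 2: [5, 7]; color 3: [3, 6].

χ(G) = 3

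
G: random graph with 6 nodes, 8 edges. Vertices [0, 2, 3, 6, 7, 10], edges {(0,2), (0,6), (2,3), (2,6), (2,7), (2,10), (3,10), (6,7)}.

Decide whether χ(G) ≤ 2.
The clique on vertices [2, 3, 10] has size 3 > 2, so it alone needs 3 colors.

No, G is not 2-colorable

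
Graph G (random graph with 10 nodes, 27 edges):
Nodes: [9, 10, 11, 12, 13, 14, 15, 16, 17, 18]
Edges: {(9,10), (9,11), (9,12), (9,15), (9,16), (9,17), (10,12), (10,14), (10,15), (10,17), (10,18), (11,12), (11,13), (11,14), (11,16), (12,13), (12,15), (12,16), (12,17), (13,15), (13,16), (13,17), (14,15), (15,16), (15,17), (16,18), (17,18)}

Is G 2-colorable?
The clique on vertices [9, 10, 12, 15, 17] has size 5 > 2, so it alone needs 5 colors.

No, G is not 2-colorable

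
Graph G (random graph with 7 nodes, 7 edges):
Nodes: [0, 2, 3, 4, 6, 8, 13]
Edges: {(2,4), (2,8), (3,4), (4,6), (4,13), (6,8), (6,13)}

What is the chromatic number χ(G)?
χ(G) = 3

Clique number ω(G) = 3 (lower bound: χ ≥ ω).
The clique on [4, 6, 13] has size 3, forcing χ ≥ 3, and the coloring below uses 3 colors, so χ(G) = 3.
A valid 3-coloring: color 1: [0, 4, 8]; color 2: [2, 3, 6]; color 3: [13].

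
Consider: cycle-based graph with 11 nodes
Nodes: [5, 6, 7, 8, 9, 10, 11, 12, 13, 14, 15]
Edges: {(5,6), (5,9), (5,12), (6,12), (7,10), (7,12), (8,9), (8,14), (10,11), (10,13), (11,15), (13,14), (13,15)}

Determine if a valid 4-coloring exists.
A valid 4-coloring: color 1: [5, 7, 8, 11, 13]; color 2: [9, 10, 12, 14, 15]; color 3: [6].
(χ(G) = 3 ≤ 4.)

Yes, G is 4-colorable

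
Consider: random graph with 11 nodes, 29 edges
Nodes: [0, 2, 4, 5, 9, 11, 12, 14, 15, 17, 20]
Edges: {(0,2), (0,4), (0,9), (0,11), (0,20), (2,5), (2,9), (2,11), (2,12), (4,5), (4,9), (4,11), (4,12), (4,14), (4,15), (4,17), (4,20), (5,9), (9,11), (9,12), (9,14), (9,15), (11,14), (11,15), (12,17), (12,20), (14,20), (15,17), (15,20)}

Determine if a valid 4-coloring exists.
A valid 4-coloring: color 1: [2, 4]; color 2: [9, 17, 20]; color 3: [5, 11, 12]; color 4: [0, 14, 15].
(χ(G) = 4 ≤ 4.)

Yes, G is 4-colorable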